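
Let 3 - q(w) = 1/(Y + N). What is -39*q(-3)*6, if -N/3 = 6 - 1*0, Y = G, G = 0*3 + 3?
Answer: -3588/5 ≈ -717.60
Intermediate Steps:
G = 3 (G = 0 + 3 = 3)
Y = 3
N = -18 (N = -3*(6 - 1*0) = -3*(6 + 0) = -3*6 = -18)
q(w) = 46/15 (q(w) = 3 - 1/(3 - 18) = 3 - 1/(-15) = 3 - 1*(-1/15) = 3 + 1/15 = 46/15)
-39*q(-3)*6 = -39*46/15*6 = -598/5*6 = -3588/5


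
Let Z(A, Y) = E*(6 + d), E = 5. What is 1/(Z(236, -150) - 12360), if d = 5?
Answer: -1/12305 ≈ -8.1268e-5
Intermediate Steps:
Z(A, Y) = 55 (Z(A, Y) = 5*(6 + 5) = 5*11 = 55)
1/(Z(236, -150) - 12360) = 1/(55 - 12360) = 1/(-12305) = -1/12305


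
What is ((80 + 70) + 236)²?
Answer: 148996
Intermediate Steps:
((80 + 70) + 236)² = (150 + 236)² = 386² = 148996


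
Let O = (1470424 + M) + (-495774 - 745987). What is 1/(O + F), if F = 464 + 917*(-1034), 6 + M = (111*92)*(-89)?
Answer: -1/1627925 ≈ -6.1428e-7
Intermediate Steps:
M = -908874 (M = -6 + (111*92)*(-89) = -6 + 10212*(-89) = -6 - 908868 = -908874)
O = -680211 (O = (1470424 - 908874) + (-495774 - 745987) = 561550 - 1241761 = -680211)
F = -947714 (F = 464 - 948178 = -947714)
1/(O + F) = 1/(-680211 - 947714) = 1/(-1627925) = -1/1627925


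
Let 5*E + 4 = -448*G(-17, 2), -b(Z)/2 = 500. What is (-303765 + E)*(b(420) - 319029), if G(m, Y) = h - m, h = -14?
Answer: 486499445017/5 ≈ 9.7300e+10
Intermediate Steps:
b(Z) = -1000 (b(Z) = -2*500 = -1000)
G(m, Y) = -14 - m
E = -1348/5 (E = -4/5 + (-448*(-14 - 1*(-17)))/5 = -4/5 + (-448*(-14 + 17))/5 = -4/5 + (-448*3)/5 = -4/5 + (1/5)*(-1344) = -4/5 - 1344/5 = -1348/5 ≈ -269.60)
(-303765 + E)*(b(420) - 319029) = (-303765 - 1348/5)*(-1000 - 319029) = -1520173/5*(-320029) = 486499445017/5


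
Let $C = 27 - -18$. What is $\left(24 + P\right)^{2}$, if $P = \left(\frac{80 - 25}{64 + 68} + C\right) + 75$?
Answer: $\frac{3003289}{144} \approx 20856.0$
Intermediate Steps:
$C = 45$ ($C = 27 + 18 = 45$)
$P = \frac{1445}{12}$ ($P = \left(\frac{80 - 25}{64 + 68} + 45\right) + 75 = \left(\frac{55}{132} + 45\right) + 75 = \left(55 \cdot \frac{1}{132} + 45\right) + 75 = \left(\frac{5}{12} + 45\right) + 75 = \frac{545}{12} + 75 = \frac{1445}{12} \approx 120.42$)
$\left(24 + P\right)^{2} = \left(24 + \frac{1445}{12}\right)^{2} = \left(\frac{1733}{12}\right)^{2} = \frac{3003289}{144}$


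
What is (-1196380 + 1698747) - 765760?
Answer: -263393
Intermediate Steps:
(-1196380 + 1698747) - 765760 = 502367 - 765760 = -263393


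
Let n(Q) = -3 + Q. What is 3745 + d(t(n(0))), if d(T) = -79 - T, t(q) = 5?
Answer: 3661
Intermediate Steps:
3745 + d(t(n(0))) = 3745 + (-79 - 1*5) = 3745 + (-79 - 5) = 3745 - 84 = 3661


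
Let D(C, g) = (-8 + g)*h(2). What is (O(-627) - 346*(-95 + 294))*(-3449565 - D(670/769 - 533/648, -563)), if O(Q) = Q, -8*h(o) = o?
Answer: 958756576711/4 ≈ 2.3969e+11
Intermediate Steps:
h(o) = -o/8
D(C, g) = 2 - g/4 (D(C, g) = (-8 + g)*(-⅛*2) = (-8 + g)*(-¼) = 2 - g/4)
(O(-627) - 346*(-95 + 294))*(-3449565 - D(670/769 - 533/648, -563)) = (-627 - 346*(-95 + 294))*(-3449565 - (2 - ¼*(-563))) = (-627 - 346*199)*(-3449565 - (2 + 563/4)) = (-627 - 68854)*(-3449565 - 1*571/4) = -69481*(-3449565 - 571/4) = -69481*(-13798831/4) = 958756576711/4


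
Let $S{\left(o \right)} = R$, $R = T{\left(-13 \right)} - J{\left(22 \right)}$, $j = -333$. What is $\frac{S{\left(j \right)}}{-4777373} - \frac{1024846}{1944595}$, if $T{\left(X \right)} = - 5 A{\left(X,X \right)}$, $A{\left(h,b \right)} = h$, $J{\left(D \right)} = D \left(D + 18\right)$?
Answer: $- \frac{168775405677}{320346746515} \approx -0.52685$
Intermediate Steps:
$J{\left(D \right)} = D \left(18 + D\right)$
$T{\left(X \right)} = - 5 X$
$R = -815$ ($R = \left(-5\right) \left(-13\right) - 22 \left(18 + 22\right) = 65 - 22 \cdot 40 = 65 - 880 = -815$)
$S{\left(o \right)} = -815$
$\frac{S{\left(j \right)}}{-4777373} - \frac{1024846}{1944595} = - \frac{815}{-4777373} - \frac{1024846}{1944595} = \left(-815\right) \left(- \frac{1}{4777373}\right) - \frac{1024846}{1944595} = \frac{815}{4777373} - \frac{1024846}{1944595} = - \frac{168775405677}{320346746515}$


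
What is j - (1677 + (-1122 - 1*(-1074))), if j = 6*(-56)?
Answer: -1965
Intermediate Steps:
j = -336
j - (1677 + (-1122 - 1*(-1074))) = -336 - (1677 + (-1122 - 1*(-1074))) = -336 - (1677 + (-1122 + 1074)) = -336 - (1677 - 48) = -336 - 1*1629 = -336 - 1629 = -1965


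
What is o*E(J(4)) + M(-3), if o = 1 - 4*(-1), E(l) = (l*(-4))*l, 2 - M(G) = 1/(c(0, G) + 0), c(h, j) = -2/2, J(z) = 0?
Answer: 3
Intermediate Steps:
c(h, j) = -1 (c(h, j) = -2*½ = -1)
M(G) = 3 (M(G) = 2 - 1/(-1 + 0) = 2 - 1/(-1) = 2 - 1*(-1) = 2 + 1 = 3)
E(l) = -4*l² (E(l) = (-4*l)*l = -4*l²)
o = 5 (o = 1 + 4 = 5)
o*E(J(4)) + M(-3) = 5*(-4*0²) + 3 = 5*(-4*0) + 3 = 5*0 + 3 = 0 + 3 = 3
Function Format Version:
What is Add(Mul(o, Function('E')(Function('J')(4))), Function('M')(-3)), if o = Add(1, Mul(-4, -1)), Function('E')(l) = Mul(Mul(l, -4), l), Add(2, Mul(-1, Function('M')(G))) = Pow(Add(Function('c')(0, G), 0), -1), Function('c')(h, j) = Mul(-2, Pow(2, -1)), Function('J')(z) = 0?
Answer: 3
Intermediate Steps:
Function('c')(h, j) = -1 (Function('c')(h, j) = Mul(-2, Rational(1, 2)) = -1)
Function('M')(G) = 3 (Function('M')(G) = Add(2, Mul(-1, Pow(Add(-1, 0), -1))) = Add(2, Mul(-1, Pow(-1, -1))) = Add(2, Mul(-1, -1)) = Add(2, 1) = 3)
Function('E')(l) = Mul(-4, Pow(l, 2)) (Function('E')(l) = Mul(Mul(-4, l), l) = Mul(-4, Pow(l, 2)))
o = 5 (o = Add(1, 4) = 5)
Add(Mul(o, Function('E')(Function('J')(4))), Function('M')(-3)) = Add(Mul(5, Mul(-4, Pow(0, 2))), 3) = Add(Mul(5, Mul(-4, 0)), 3) = Add(Mul(5, 0), 3) = Add(0, 3) = 3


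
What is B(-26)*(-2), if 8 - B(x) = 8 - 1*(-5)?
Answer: 10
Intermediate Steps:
B(x) = -5 (B(x) = 8 - (8 - 1*(-5)) = 8 - (8 + 5) = 8 - 1*13 = 8 - 13 = -5)
B(-26)*(-2) = -5*(-2) = 10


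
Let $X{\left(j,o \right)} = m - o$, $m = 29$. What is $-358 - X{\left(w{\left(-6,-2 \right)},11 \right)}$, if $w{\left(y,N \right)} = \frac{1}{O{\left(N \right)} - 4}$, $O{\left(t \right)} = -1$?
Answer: $-376$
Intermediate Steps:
$w{\left(y,N \right)} = - \frac{1}{5}$ ($w{\left(y,N \right)} = \frac{1}{-1 - 4} = \frac{1}{-5} = - \frac{1}{5}$)
$X{\left(j,o \right)} = 29 - o$
$-358 - X{\left(w{\left(-6,-2 \right)},11 \right)} = -358 - \left(29 - 11\right) = -358 - 18 = -376$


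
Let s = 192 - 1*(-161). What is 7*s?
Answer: 2471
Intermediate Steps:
s = 353 (s = 192 + 161 = 353)
7*s = 7*353 = 2471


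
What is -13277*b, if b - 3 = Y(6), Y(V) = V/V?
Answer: -53108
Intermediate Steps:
Y(V) = 1
b = 4 (b = 3 + 1 = 4)
-13277*b = -13277*4 = -53108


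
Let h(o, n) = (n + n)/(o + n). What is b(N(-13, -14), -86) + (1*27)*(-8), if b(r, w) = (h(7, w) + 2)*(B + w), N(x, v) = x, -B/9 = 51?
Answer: -196914/79 ≈ -2492.6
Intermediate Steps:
h(o, n) = 2*n/(n + o) (h(o, n) = (2*n)/(n + o) = 2*n/(n + o))
B = -459 (B = -9*51 = -459)
b(r, w) = (-459 + w)*(2 + 2*w/(7 + w)) (b(r, w) = (2*w/(w + 7) + 2)*(-459 + w) = (2*w/(7 + w) + 2)*(-459 + w) = (2 + 2*w/(7 + w))*(-459 + w) = (-459 + w)*(2 + 2*w/(7 + w)))
b(N(-13, -14), -86) + (1*27)*(-8) = 2*(-3213 - 911*(-86) + 2*(-86)²)/(7 - 86) + (1*27)*(-8) = 2*(-3213 + 78346 + 2*7396)/(-79) + 27*(-8) = 2*(-1/79)*(-3213 + 78346 + 14792) - 216 = 2*(-1/79)*89925 - 216 = -179850/79 - 216 = -196914/79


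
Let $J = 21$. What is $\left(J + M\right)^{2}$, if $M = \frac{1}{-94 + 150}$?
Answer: $\frac{1385329}{3136} \approx 441.75$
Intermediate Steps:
$M = \frac{1}{56} \approx 0.017857$
$\left(J + M\right)^{2} = \left(21 + \frac{1}{56}\right)^{2} = \left(\frac{1177}{56}\right)^{2} = \frac{1385329}{3136}$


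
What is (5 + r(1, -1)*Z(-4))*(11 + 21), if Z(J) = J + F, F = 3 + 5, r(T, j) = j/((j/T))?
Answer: 288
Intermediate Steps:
r(T, j) = T (r(T, j) = j*(T/j) = T)
F = 8
Z(J) = 8 + J (Z(J) = J + 8 = 8 + J)
(5 + r(1, -1)*Z(-4))*(11 + 21) = (5 + 1*(8 - 4))*(11 + 21) = (5 + 1*4)*32 = (5 + 4)*32 = 9*32 = 288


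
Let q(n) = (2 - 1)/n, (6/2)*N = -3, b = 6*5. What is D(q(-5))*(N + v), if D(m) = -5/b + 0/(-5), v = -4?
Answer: ⅚ ≈ 0.83333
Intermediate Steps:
b = 30
N = -1 (N = (⅓)*(-3) = -1)
q(n) = 1/n
D(m) = -⅙ (D(m) = -5/30 + 0/(-5) = -5*1/30 + 0*(-⅕) = -⅙ + 0 = -⅙)
D(q(-5))*(N + v) = -(-1 - 4)/6 = -⅙*(-5) = ⅚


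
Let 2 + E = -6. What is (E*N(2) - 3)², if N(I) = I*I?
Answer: 1225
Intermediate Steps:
E = -8 (E = -2 - 6 = -8)
N(I) = I²
(E*N(2) - 3)² = (-8*2² - 3)² = (-8*4 - 3)² = (-32 - 3)² = (-35)² = 1225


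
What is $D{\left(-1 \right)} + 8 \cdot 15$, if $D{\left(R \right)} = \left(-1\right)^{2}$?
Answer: $121$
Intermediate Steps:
$D{\left(R \right)} = 1$
$D{\left(-1 \right)} + 8 \cdot 15 = 1 + 8 \cdot 15 = 1 + 120 = 121$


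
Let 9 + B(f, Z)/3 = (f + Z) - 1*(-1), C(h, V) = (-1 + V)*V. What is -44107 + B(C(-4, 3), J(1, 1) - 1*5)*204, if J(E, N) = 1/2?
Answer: -48085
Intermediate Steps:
J(E, N) = 1/2
C(h, V) = V*(-1 + V)
B(f, Z) = -24 + 3*Z + 3*f (B(f, Z) = -27 + 3*((f + Z) - 1*(-1)) = -27 + 3*((Z + f) + 1) = -27 + 3*(1 + Z + f) = -27 + (3 + 3*Z + 3*f) = -24 + 3*Z + 3*f)
-44107 + B(C(-4, 3), J(1, 1) - 1*5)*204 = -44107 + (-24 + 3*(1/2 - 1*5) + 3*(3*(-1 + 3)))*204 = -44107 + (-24 + 3*(1/2 - 5) + 3*(3*2))*204 = -44107 + (-24 + 3*(-9/2) + 3*6)*204 = -44107 + (-24 - 27/2 + 18)*204 = -44107 - 39/2*204 = -44107 - 3978 = -48085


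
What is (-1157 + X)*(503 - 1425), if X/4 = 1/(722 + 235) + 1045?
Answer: -2667359830/957 ≈ -2.7872e+6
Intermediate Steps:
X = 4000264/957 (X = 4*(1/(722 + 235) + 1045) = 4*(1/957 + 1045) = 4*(1000066/957) = 4000264/957 ≈ 4180.0)
(-1157 + X)*(503 - 1425) = (-1157 + 4000264/957)*(503 - 1425) = (2893015/957)*(-922) = -2667359830/957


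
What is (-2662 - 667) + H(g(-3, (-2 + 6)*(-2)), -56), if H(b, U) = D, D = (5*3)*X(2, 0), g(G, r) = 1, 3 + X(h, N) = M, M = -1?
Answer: -3389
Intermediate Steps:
X(h, N) = -4 (X(h, N) = -3 - 1 = -4)
D = -60 (D = (5*3)*(-4) = 15*(-4) = -60)
H(b, U) = -60
(-2662 - 667) + H(g(-3, (-2 + 6)*(-2)), -56) = (-2662 - 667) - 60 = -3329 - 60 = -3389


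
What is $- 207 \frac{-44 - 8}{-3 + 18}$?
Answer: $\frac{3588}{5} \approx 717.6$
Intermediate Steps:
$- 207 \frac{-44 - 8}{-3 + 18} = - 207 \left(- \frac{52}{15}\right) = - 207 \left(\left(-52\right) \frac{1}{15}\right) = \left(-207\right) \left(- \frac{52}{15}\right) = \frac{3588}{5}$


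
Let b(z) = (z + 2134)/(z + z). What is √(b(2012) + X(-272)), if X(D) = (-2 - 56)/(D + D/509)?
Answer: √327231199635/513060 ≈ 1.1150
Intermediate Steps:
b(z) = (2134 + z)/(2*z) (b(z) = (2134 + z)/((2*z)) = (2134 + z)*(1/(2*z)) = (2134 + z)/(2*z))
X(D) = -14761/(255*D) (X(D) = -58/(D + D*(1/509)) = -58/(D + D/509) = -58*509/(510*D) = -14761/(255*D))
√(b(2012) + X(-272)) = √((½)*(2134 + 2012)/2012 - 14761/255/(-272)) = √((½)*(1/2012)*4146 - 14761/255*(-1/272)) = √(2073/2012 + 14761/69360) = √(43370603/34888080) = √327231199635/513060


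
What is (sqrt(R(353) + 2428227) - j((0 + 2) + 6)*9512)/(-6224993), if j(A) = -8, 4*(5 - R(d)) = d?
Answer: -76096/6224993 - 15*sqrt(43167)/12449986 ≈ -0.012475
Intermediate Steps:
R(d) = 5 - d/4
(sqrt(R(353) + 2428227) - j((0 + 2) + 6)*9512)/(-6224993) = (sqrt((5 - 1/4*353) + 2428227) - (-8)*9512)/(-6224993) = (sqrt((5 - 353/4) + 2428227) - 1*(-76096))*(-1/6224993) = (sqrt(-333/4 + 2428227) + 76096)*(-1/6224993) = (sqrt(9712575/4) + 76096)*(-1/6224993) = (15*sqrt(43167)/2 + 76096)*(-1/6224993) = (76096 + 15*sqrt(43167)/2)*(-1/6224993) = -76096/6224993 - 15*sqrt(43167)/12449986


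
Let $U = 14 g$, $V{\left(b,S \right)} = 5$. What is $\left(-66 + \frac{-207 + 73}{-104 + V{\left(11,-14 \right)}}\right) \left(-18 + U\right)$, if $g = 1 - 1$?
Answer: $\frac{12800}{11} \approx 1163.6$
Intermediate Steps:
$g = 0$ ($g = 1 - 1 = 0$)
$U = 0$ ($U = 14 \cdot 0 = 0$)
$\left(-66 + \frac{-207 + 73}{-104 + V{\left(11,-14 \right)}}\right) \left(-18 + U\right) = \left(-66 + \frac{-207 + 73}{-104 + 5}\right) \left(-18 + 0\right) = \left(-66 - \frac{134}{-99}\right) \left(-18\right) = \left(-66 - - \frac{134}{99}\right) \left(-18\right) = \left(-66 + \frac{134}{99}\right) \left(-18\right) = \left(- \frac{6400}{99}\right) \left(-18\right) = \frac{12800}{11}$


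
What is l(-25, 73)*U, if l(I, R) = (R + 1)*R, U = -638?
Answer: -3446476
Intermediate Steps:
l(I, R) = R*(1 + R) (l(I, R) = (1 + R)*R = R*(1 + R))
l(-25, 73)*U = (73*(1 + 73))*(-638) = (73*74)*(-638) = 5402*(-638) = -3446476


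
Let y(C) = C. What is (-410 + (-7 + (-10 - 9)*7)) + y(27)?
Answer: -523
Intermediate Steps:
(-410 + (-7 + (-10 - 9)*7)) + y(27) = (-410 + (-7 + (-10 - 9)*7)) + 27 = (-410 + (-7 - 19*7)) + 27 = (-410 + (-7 - 133)) + 27 = (-410 - 140) + 27 = -550 + 27 = -523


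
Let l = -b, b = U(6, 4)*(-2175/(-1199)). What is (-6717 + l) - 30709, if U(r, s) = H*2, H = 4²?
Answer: -44943374/1199 ≈ -37484.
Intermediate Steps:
H = 16
U(r, s) = 32 (U(r, s) = 16*2 = 32)
b = 69600/1199 (b = 32*(-2175/(-1199)) = 32*(-2175*(-1/1199)) = 32*(2175/1199) = 69600/1199 ≈ 58.048)
l = -69600/1199 (l = -1*69600/1199 = -69600/1199 ≈ -58.048)
(-6717 + l) - 30709 = (-6717 - 69600/1199) - 30709 = -8123283/1199 - 30709 = -44943374/1199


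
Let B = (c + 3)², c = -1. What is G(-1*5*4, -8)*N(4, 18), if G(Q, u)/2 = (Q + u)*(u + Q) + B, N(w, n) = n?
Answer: 28368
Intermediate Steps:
B = 4 (B = (-1 + 3)² = 2² = 4)
G(Q, u) = 8 + 2*(Q + u)² (G(Q, u) = 2*((Q + u)*(u + Q) + 4) = 2*((Q + u)*(Q + u) + 4) = 2*((Q + u)² + 4) = 2*(4 + (Q + u)²) = 8 + 2*(Q + u)²)
G(-1*5*4, -8)*N(4, 18) = (8 + 2*(-1*5*4 - 8)²)*18 = (8 + 2*(-5*4 - 8)²)*18 = (8 + 2*(-20 - 8)²)*18 = (8 + 2*(-28)²)*18 = (8 + 2*784)*18 = (8 + 1568)*18 = 1576*18 = 28368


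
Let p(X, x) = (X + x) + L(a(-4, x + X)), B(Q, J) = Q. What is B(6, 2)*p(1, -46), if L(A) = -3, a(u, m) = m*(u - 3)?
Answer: -288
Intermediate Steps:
a(u, m) = m*(-3 + u)
p(X, x) = -3 + X + x (p(X, x) = (X + x) - 3 = -3 + X + x)
B(6, 2)*p(1, -46) = 6*(-3 + 1 - 46) = 6*(-48) = -288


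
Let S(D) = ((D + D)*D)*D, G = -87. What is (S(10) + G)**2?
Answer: 3659569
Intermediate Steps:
S(D) = 2*D**3 (S(D) = ((2*D)*D)*D = (2*D**2)*D = 2*D**3)
(S(10) + G)**2 = (2*10**3 - 87)**2 = (2*1000 - 87)**2 = (2000 - 87)**2 = 1913**2 = 3659569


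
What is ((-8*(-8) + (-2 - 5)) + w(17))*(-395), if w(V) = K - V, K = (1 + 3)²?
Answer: -22120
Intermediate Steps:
K = 16 (K = 4² = 16)
w(V) = 16 - V
((-8*(-8) + (-2 - 5)) + w(17))*(-395) = ((-8*(-8) + (-2 - 5)) + (16 - 1*17))*(-395) = ((64 - 7) + (16 - 17))*(-395) = (57 - 1)*(-395) = 56*(-395) = -22120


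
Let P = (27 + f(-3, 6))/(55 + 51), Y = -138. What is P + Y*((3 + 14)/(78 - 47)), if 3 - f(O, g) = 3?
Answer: -247839/3286 ≈ -75.423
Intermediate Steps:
f(O, g) = 0 (f(O, g) = 3 - 1*3 = 3 - 3 = 0)
P = 27/106 (P = (27 + 0)/(55 + 51) = 27/106 ≈ 0.25472)
P + Y*((3 + 14)/(78 - 47)) = 27/106 - 138*(3 + 14)/(78 - 47) = 27/106 - 2346/31 = -247839/3286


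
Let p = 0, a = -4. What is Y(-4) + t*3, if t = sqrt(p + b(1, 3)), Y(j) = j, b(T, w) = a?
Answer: -4 + 6*I ≈ -4.0 + 6.0*I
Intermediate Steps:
b(T, w) = -4
t = 2*I (t = sqrt(0 - 4) = sqrt(-4) = 2*I ≈ 2.0*I)
Y(-4) + t*3 = -4 + (2*I)*3 = -4 + 6*I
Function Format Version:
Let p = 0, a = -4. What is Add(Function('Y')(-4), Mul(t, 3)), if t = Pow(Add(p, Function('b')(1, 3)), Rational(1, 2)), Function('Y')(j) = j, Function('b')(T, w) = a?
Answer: Add(-4, Mul(6, I)) ≈ Add(-4.0000, Mul(6.0000, I))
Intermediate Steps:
Function('b')(T, w) = -4
t = Mul(2, I) (t = Pow(Add(0, -4), Rational(1, 2)) = Pow(-4, Rational(1, 2)) = Mul(2, I) ≈ Mul(2.0000, I))
Add(Function('Y')(-4), Mul(t, 3)) = Add(-4, Mul(Mul(2, I), 3)) = Add(-4, Mul(6, I))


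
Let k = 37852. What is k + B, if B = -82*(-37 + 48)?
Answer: 36950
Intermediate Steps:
B = -902 (B = -82*11 = -902)
k + B = 37852 - 902 = 36950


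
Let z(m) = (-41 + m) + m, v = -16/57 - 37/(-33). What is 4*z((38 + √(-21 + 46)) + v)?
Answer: 117076/627 ≈ 186.72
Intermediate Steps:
v = 527/627 (v = -16*1/57 - 37*(-1/33) = -16/57 + 37/33 = 527/627 ≈ 0.84051)
z(m) = -41 + 2*m
4*z((38 + √(-21 + 46)) + v) = 4*(-41 + 2*((38 + √(-21 + 46)) + 527/627)) = 4*(-41 + 2*((38 + √25) + 527/627)) = 4*(-41 + 2*((38 + 5) + 527/627)) = 4*(-41 + 2*(43 + 527/627)) = 4*(-41 + 2*(27488/627)) = 4*(-41 + 54976/627) = 4*(29269/627) = 117076/627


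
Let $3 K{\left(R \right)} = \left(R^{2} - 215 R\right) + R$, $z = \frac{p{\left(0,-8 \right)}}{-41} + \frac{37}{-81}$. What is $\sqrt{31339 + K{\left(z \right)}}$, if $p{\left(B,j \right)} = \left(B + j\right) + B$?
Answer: $\frac{2 \sqrt{778151771958}}{9963} \approx 177.08$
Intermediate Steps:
$p{\left(B,j \right)} = j + 2 B$
$z = - \frac{869}{3321}$ ($z = \frac{-8 + 2 \cdot 0}{-41} + \frac{37}{-81} = \left(-8 + 0\right) \left(- \frac{1}{41}\right) + 37 \left(- \frac{1}{81}\right) = \left(-8\right) \left(- \frac{1}{41}\right) - \frac{37}{81} = \frac{8}{41} - \frac{37}{81} = - \frac{869}{3321} \approx -0.26167$)
$K{\left(R \right)} = - \frac{214 R}{3} + \frac{R^{2}}{3}$ ($K{\left(R \right)} = \frac{\left(R^{2} - 215 R\right) + R}{3} = \frac{R^{2} - 214 R}{3} = - \frac{214 R}{3} + \frac{R^{2}}{3}$)
$\sqrt{31339 + K{\left(z \right)}} = \sqrt{31339 + \frac{1}{3} \left(- \frac{869}{3321}\right) \left(-214 - \frac{869}{3321}\right)} = \sqrt{31339 + \frac{1}{3} \left(- \frac{869}{3321}\right) \left(- \frac{711563}{3321}\right)} = \sqrt{31339 + \frac{618348247}{33087123}} = \sqrt{\frac{1037535695944}{33087123}} = \frac{2 \sqrt{778151771958}}{9963}$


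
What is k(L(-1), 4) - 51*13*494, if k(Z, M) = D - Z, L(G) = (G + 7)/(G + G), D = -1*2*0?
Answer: -327519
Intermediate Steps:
D = 0 (D = -2*0 = 0)
L(G) = (7 + G)/(2*G) (L(G) = (7 + G)/((2*G)) = (7 + G)*(1/(2*G)) = (7 + G)/(2*G))
k(Z, M) = -Z (k(Z, M) = 0 - Z = -Z)
k(L(-1), 4) - 51*13*494 = -(7 - 1)/(2*(-1)) - 51*13*494 = -(-1)*6/2 - 1*663*494 = -1*(-3) - 663*494 = 3 - 327522 = -327519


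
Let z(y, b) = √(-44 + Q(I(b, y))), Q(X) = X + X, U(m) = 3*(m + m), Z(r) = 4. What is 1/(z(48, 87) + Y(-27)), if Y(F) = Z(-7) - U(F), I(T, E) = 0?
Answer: 83/13800 - I*√11/13800 ≈ 0.0060145 - 0.00024034*I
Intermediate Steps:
U(m) = 6*m (U(m) = 3*(2*m) = 6*m)
Q(X) = 2*X
z(y, b) = 2*I*√11 (z(y, b) = √(-44 + 2*0) = √(-44 + 0) = √(-44) = 2*I*√11)
Y(F) = 4 - 6*F
1/(z(48, 87) + Y(-27)) = 1/(2*I*√11 + (4 - 6*(-27))) = 1/(2*I*√11 + (4 + 162)) = 1/(2*I*√11 + 166) = 1/(166 + 2*I*√11)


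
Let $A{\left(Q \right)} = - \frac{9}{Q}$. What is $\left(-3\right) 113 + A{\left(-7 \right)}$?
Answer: $- \frac{2364}{7} \approx -337.71$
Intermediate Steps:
$\left(-3\right) 113 + A{\left(-7 \right)} = \left(-3\right) 113 - \frac{9}{-7} = -339 - - \frac{9}{7} = -339 + \frac{9}{7} = - \frac{2364}{7}$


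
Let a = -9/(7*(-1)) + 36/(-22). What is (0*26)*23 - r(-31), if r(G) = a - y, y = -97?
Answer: -7442/77 ≈ -96.649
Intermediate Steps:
a = -27/77 (a = -9/(-7) + 36*(-1/22) = -9*(-1/7) - 18/11 = 9/7 - 18/11 = -27/77 ≈ -0.35065)
r(G) = 7442/77 (r(G) = -27/77 - 1*(-97) = -27/77 + 97 = 7442/77)
(0*26)*23 - r(-31) = (0*26)*23 - 1*7442/77 = 0*23 - 7442/77 = 0 - 7442/77 = -7442/77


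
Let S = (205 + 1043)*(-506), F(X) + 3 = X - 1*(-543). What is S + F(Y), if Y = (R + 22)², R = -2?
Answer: -630548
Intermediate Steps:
Y = 400 (Y = (-2 + 22)² = 20² = 400)
F(X) = 540 + X (F(X) = -3 + (X - 1*(-543)) = -3 + (X + 543) = -3 + (543 + X) = 540 + X)
S = -631488 (S = 1248*(-506) = -631488)
S + F(Y) = -631488 + (540 + 400) = -631488 + 940 = -630548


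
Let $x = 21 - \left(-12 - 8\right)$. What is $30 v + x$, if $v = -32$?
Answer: $-919$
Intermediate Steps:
$x = 41$ ($x = 21 - \left(-12 - 8\right) = 21 - -20 = 21 + 20 = 41$)
$30 v + x = 30 \left(-32\right) + 41 = -960 + 41 = -919$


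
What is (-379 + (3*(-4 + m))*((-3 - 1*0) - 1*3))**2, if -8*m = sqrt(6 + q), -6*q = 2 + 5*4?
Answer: 1508173/16 - 921*sqrt(21)/2 ≈ 92151.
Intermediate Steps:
q = -11/3 (q = -(2 + 5*4)/6 = -(2 + 20)/6 = -1/6*22 = -11/3 ≈ -3.6667)
m = -sqrt(21)/24 (m = -sqrt(6 - 11/3)/8 = -sqrt(21)/24 ≈ -0.19094)
(-379 + (3*(-4 + m))*((-3 - 1*0) - 1*3))**2 = (-379 + (3*(-4 - sqrt(21)/24))*((-3 - 1*0) - 1*3))**2 = (-379 + (-12 - sqrt(21)/8)*((-3 + 0) - 3))**2 = (-379 + (-12 - sqrt(21)/8)*(-3 - 3))**2 = (-379 + (-12 - sqrt(21)/8)*(-6))**2 = (-379 + (72 + 3*sqrt(21)/4))**2 = (-307 + 3*sqrt(21)/4)**2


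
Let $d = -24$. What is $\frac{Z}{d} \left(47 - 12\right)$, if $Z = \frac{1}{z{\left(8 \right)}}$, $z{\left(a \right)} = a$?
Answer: $- \frac{35}{192} \approx -0.18229$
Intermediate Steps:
$Z = \frac{1}{8} \approx 0.125$
$\frac{Z}{d} \left(47 - 12\right) = \frac{1}{8 \left(-24\right)} \left(47 - 12\right) = \frac{1}{8} \left(- \frac{1}{24}\right) 35 = \left(- \frac{1}{192}\right) 35 = - \frac{35}{192}$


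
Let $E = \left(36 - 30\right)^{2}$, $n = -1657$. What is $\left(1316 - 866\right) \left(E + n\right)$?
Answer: $-729450$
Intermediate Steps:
$E = 36$ ($E = 6^{2} = 36$)
$\left(1316 - 866\right) \left(E + n\right) = \left(1316 - 866\right) \left(36 - 1657\right) = 450 \left(-1621\right) = -729450$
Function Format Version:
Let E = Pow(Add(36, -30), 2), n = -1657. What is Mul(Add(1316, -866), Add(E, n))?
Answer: -729450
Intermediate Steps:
E = 36 (E = Pow(6, 2) = 36)
Mul(Add(1316, -866), Add(E, n)) = Mul(Add(1316, -866), Add(36, -1657)) = Mul(450, -1621) = -729450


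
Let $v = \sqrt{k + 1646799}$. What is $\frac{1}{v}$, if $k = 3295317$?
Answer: $\frac{\sqrt{137281}}{823686} \approx 0.00044983$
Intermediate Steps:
$v = 6 \sqrt{137281}$ ($v = \sqrt{3295317 + 1646799} = \sqrt{4942116} = 6 \sqrt{137281} \approx 2223.1$)
$\frac{1}{v} = \frac{1}{6 \sqrt{137281}} = \frac{\sqrt{137281}}{823686}$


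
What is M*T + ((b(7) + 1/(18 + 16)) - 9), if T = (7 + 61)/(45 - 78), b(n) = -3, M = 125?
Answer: -302431/1122 ≈ -269.55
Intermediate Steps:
T = -68/33 (T = 68/(-33) = 68*(-1/33) = -68/33 ≈ -2.0606)
M*T + ((b(7) + 1/(18 + 16)) - 9) = 125*(-68/33) + ((-3 + 1/(18 + 16)) - 9) = -8500/33 + ((-3 + 1/34) - 9) = -8500/33 + (-101/34 - 9) = -8500/33 - 407/34 = -302431/1122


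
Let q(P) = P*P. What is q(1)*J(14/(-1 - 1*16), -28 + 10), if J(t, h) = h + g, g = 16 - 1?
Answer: -3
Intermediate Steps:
g = 15
q(P) = P²
J(t, h) = 15 + h (J(t, h) = h + 15 = 15 + h)
q(1)*J(14/(-1 - 1*16), -28 + 10) = 1²*(15 + (-28 + 10)) = 1*(15 - 18) = 1*(-3) = -3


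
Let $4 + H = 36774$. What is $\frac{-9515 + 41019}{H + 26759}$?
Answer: $\frac{31504}{63529} \approx 0.4959$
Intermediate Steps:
$H = 36770$ ($H = -4 + 36774 = 36770$)
$\frac{-9515 + 41019}{H + 26759} = \frac{-9515 + 41019}{36770 + 26759} = \frac{31504}{63529}$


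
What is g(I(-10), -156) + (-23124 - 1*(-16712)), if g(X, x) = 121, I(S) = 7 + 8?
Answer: -6291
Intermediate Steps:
I(S) = 15
g(I(-10), -156) + (-23124 - 1*(-16712)) = 121 + (-23124 - 1*(-16712)) = 121 + (-23124 + 16712) = 121 - 6412 = -6291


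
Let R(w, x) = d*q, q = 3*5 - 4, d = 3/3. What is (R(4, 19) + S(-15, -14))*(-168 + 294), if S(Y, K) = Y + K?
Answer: -2268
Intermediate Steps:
d = 1 (d = 3*(⅓) = 1)
q = 11 (q = 15 - 4 = 11)
S(Y, K) = K + Y
R(w, x) = 11 (R(w, x) = 1*11 = 11)
(R(4, 19) + S(-15, -14))*(-168 + 294) = (11 + (-14 - 15))*(-168 + 294) = (11 - 29)*126 = -18*126 = -2268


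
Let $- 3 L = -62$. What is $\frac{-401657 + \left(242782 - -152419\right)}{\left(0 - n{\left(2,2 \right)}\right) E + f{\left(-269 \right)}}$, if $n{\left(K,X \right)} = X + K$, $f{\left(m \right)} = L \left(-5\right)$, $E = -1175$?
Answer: $- \frac{9684}{6895} \approx -1.4045$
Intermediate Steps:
$L = \frac{62}{3}$ ($L = \left(- \frac{1}{3}\right) \left(-62\right) = \frac{62}{3} \approx 20.667$)
$f{\left(m \right)} = - \frac{310}{3}$ ($f{\left(m \right)} = \frac{62}{3} \left(-5\right) = - \frac{310}{3}$)
$n{\left(K,X \right)} = K + X$
$\frac{-401657 + \left(242782 - -152419\right)}{\left(0 - n{\left(2,2 \right)}\right) E + f{\left(-269 \right)}} = \frac{-401657 + \left(242782 - -152419\right)}{\left(0 - \left(2 + 2\right)\right) \left(-1175\right) - \frac{310}{3}} = \frac{-401657 + \left(242782 + 152419\right)}{\left(0 - 4\right) \left(-1175\right) - \frac{310}{3}} = \frac{-401657 + 395201}{\left(0 - 4\right) \left(-1175\right) - \frac{310}{3}} = - \frac{6456}{\left(-4\right) \left(-1175\right) - \frac{310}{3}} = - \frac{6456}{4700 - \frac{310}{3}} = - \frac{6456}{\frac{13790}{3}} = \left(-6456\right) \frac{3}{13790} = - \frac{9684}{6895}$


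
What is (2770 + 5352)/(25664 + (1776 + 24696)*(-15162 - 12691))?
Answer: -4061/368649476 ≈ -1.1016e-5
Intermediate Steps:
(2770 + 5352)/(25664 + (1776 + 24696)*(-15162 - 12691)) = 8122/(25664 + 26472*(-27853)) = 8122/(25664 - 737324616) = 8122/(-737298952) = 8122*(-1/737298952) = -4061/368649476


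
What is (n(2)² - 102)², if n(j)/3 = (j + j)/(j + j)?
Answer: 8649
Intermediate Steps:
n(j) = 3 (n(j) = 3*((j + j)/(j + j)) = 3*((2*j)/((2*j))) = 3*((2*j)*(1/(2*j))) = 3*1 = 3)
(n(2)² - 102)² = (3² - 102)² = (9 - 102)² = (-93)² = 8649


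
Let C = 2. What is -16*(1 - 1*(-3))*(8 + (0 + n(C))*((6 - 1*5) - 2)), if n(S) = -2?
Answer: -640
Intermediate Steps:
-16*(1 - 1*(-3))*(8 + (0 + n(C))*((6 - 1*5) - 2)) = -16*(1 - 1*(-3))*(8 + (0 - 2)*((6 - 1*5) - 2)) = -16*(1 + 3)*(8 - 2*((6 - 5) - 2)) = -64*(8 - 2*(1 - 2)) = -64*(8 - 2*(-1)) = -64*(8 + 2) = -64*10 = -16*40 = -640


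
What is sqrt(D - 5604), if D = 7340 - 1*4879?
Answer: I*sqrt(3143) ≈ 56.062*I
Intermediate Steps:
D = 2461 (D = 7340 - 4879 = 2461)
sqrt(D - 5604) = sqrt(2461 - 5604) = sqrt(-3143) = I*sqrt(3143)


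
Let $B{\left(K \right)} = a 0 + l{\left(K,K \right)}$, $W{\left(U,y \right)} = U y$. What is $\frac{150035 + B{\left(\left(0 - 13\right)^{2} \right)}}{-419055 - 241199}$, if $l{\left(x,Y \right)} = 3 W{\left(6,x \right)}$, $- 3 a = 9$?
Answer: $- \frac{153077}{660254} \approx -0.23185$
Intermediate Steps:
$a = -3$ ($a = \left(- \frac{1}{3}\right) 9 = -3$)
$l{\left(x,Y \right)} = 18 x$ ($l{\left(x,Y \right)} = 3 \cdot 6 x = 18 x$)
$B{\left(K \right)} = 18 K$ ($B{\left(K \right)} = \left(-3\right) 0 + 18 K = 0 + 18 K = 18 K$)
$\frac{150035 + B{\left(\left(0 - 13\right)^{2} \right)}}{-419055 - 241199} = \frac{150035 + 18 \left(0 - 13\right)^{2}}{-419055 - 241199} = \frac{150035 + 18 \left(-13\right)^{2}}{-419055 - 241199} = \frac{150035 + 18 \cdot 169}{-660254} = \left(150035 + 3042\right) \left(- \frac{1}{660254}\right) = 153077 \left(- \frac{1}{660254}\right) = - \frac{153077}{660254}$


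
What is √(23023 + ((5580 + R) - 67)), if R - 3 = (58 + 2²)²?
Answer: √32383 ≈ 179.95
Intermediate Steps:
R = 3847 (R = 3 + (58 + 2²)² = 3 + (58 + 4)² = 3 + 62² = 3 + 3844 = 3847)
√(23023 + ((5580 + R) - 67)) = √(23023 + ((5580 + 3847) - 67)) = √(23023 + (9427 - 67)) = √(23023 + 9360) = √32383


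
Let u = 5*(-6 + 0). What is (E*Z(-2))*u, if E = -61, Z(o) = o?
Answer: -3660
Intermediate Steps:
u = -30 (u = 5*(-6) = -30)
(E*Z(-2))*u = -61*(-2)*(-30) = 122*(-30) = -3660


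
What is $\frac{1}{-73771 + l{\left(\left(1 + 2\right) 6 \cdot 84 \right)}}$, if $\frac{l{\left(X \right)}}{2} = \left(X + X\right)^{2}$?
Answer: $\frac{1}{18215381} \approx 5.4899 \cdot 10^{-8}$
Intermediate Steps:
$l{\left(X \right)} = 8 X^{2}$ ($l{\left(X \right)} = 2 \left(X + X\right)^{2} = 2 \left(2 X\right)^{2} = 2 \cdot 4 X^{2} = 8 X^{2}$)
$\frac{1}{-73771 + l{\left(\left(1 + 2\right) 6 \cdot 84 \right)}} = \frac{1}{-73771 + 8 \left(\left(1 + 2\right) 6 \cdot 84\right)^{2}} = \frac{1}{-73771 + 8 \left(3 \cdot 6 \cdot 84\right)^{2}} = \frac{1}{-73771 + 8 \left(18 \cdot 84\right)^{2}} = \frac{1}{-73771 + 8 \cdot 1512^{2}} = \frac{1}{-73771 + 8 \cdot 2286144} = \frac{1}{-73771 + 18289152} = \frac{1}{18215381}$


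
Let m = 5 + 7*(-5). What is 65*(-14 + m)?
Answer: -2860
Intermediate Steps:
m = -30 (m = 5 - 35 = -30)
65*(-14 + m) = 65*(-14 - 30) = 65*(-44) = -2860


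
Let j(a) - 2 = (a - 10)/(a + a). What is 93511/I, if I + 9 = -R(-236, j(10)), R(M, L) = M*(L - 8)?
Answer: -93511/1425 ≈ -65.622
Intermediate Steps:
j(a) = 2 + (-10 + a)/(2*a) (j(a) = 2 + (a - 10)/(a + a) = 2 + (-10 + a)/((2*a)) = 2 + (-10 + a)*(1/(2*a)) = 2 + (-10 + a)/(2*a))
R(M, L) = M*(-8 + L)
I = -1425 (I = -9 - (-236)*(-8 + (5/2 - 5/10)) = -9 - (-236)*(-8 + (5/2 - 5*1/10)) = -9 - (-236)*(-8 + (5/2 - 1/2)) = -9 - (-236)*(-8 + 2) = -9 - (-236)*(-6) = -9 - 1*1416 = -9 - 1416 = -1425)
93511/I = 93511/(-1425) = 93511*(-1/1425) = -93511/1425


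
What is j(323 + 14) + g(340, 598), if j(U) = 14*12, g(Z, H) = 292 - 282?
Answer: 178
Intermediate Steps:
g(Z, H) = 10
j(U) = 168
j(323 + 14) + g(340, 598) = 168 + 10 = 178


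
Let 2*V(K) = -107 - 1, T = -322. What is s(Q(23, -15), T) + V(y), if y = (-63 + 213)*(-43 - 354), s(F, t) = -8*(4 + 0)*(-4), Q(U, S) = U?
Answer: 74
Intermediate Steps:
s(F, t) = 128 (s(F, t) = -8*4*(-4) = -32*(-4) = 128)
y = -59550 (y = 150*(-397) = -59550)
V(K) = -54 (V(K) = (-107 - 1)/2 = (½)*(-108) = -54)
s(Q(23, -15), T) + V(y) = 128 - 54 = 74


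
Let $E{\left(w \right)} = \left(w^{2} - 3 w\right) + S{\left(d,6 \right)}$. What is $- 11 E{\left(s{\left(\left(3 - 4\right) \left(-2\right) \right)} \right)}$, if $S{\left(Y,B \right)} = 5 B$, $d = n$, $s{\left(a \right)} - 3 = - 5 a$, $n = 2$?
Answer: $-1100$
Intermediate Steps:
$s{\left(a \right)} = 3 - 5 a$
$d = 2$
$E{\left(w \right)} = 30 + w^{2} - 3 w$ ($E{\left(w \right)} = \left(w^{2} - 3 w\right) + 5 \cdot 6 = \left(w^{2} - 3 w\right) + 30 = 30 + w^{2} - 3 w$)
$- 11 E{\left(s{\left(\left(3 - 4\right) \left(-2\right) \right)} \right)} = - 11 \left(30 + \left(3 - 5 \left(3 - 4\right) \left(-2\right)\right)^{2} - 3 \left(3 - 5 \left(3 - 4\right) \left(-2\right)\right)\right) = - 11 \left(30 + \left(3 - 5 \left(\left(-1\right) \left(-2\right)\right)\right)^{2} - 3 \left(3 - 5 \left(\left(-1\right) \left(-2\right)\right)\right)\right) = - 11 \left(30 + \left(3 - 10\right)^{2} - 3 \left(3 - 10\right)\right) = - 11 \left(30 + \left(-7\right)^{2} - -21\right) = - 11 \left(30 + 49 + 21\right) = \left(-11\right) 100 = -1100$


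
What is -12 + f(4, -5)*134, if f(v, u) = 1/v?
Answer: 43/2 ≈ 21.500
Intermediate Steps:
-12 + f(4, -5)*134 = -12 + 134/4 = -12 + (1/4)*134 = -12 + 67/2 = 43/2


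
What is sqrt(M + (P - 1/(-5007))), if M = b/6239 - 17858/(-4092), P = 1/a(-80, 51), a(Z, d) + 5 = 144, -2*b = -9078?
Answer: sqrt(154729826786267271375738)/174197866062 ≈ 2.2581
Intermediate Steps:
b = 4539 (b = -1/2*(-9078) = 4539)
a(Z, d) = 139 (a(Z, d) = -5 + 144 = 139)
P = 1/139 ≈ 0.0071942
M = 3823225/750882 (M = 4539/6239 - 17858/(-4092) = 4539*(1/6239) - 17858*(-1/4092) = 267/367 + 8929/2046 = 3823225/750882 ≈ 5.0916)
sqrt(M + (P - 1/(-5007))) = sqrt(3823225/750882 + (1/139 - 1/(-5007))) = sqrt(3823225/750882 + (1/139 - 1*(-1/5007))) = sqrt(3823225/750882 + (1/139 + 1/5007)) = sqrt(3823225/750882 + 5146/695973) = sqrt(888241803899/174197866062) = sqrt(154729826786267271375738)/174197866062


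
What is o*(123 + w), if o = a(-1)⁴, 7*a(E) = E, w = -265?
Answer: -142/2401 ≈ -0.059142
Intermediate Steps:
a(E) = E/7
o = 1/2401 (o = ((⅐)*(-1))⁴ = (-⅐)⁴ = 1/2401 ≈ 0.00041649)
o*(123 + w) = (123 - 265)/2401 = (1/2401)*(-142) = -142/2401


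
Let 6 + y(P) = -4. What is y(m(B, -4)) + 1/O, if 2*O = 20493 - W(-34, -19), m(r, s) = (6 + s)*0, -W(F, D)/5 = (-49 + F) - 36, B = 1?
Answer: -99489/9949 ≈ -9.9999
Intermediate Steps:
W(F, D) = 425 - 5*F (W(F, D) = -5*((-49 + F) - 36) = -5*(-85 + F) = 425 - 5*F)
m(r, s) = 0
y(P) = -10 (y(P) = -6 - 4 = -10)
O = 9949 (O = (20493 - (425 - 5*(-34)))/2 = (20493 - (425 + 170))/2 = (20493 - 1*595)/2 = (20493 - 595)/2 = (1/2)*19898 = 9949)
y(m(B, -4)) + 1/O = -10 + 1/9949 = -99489/9949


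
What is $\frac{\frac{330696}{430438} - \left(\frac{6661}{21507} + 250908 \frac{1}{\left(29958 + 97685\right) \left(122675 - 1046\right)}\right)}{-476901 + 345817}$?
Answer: $- \frac{10983954244497095885}{3139952034091633399640028} \approx -3.4981 \cdot 10^{-6}$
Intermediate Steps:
$\frac{\frac{330696}{430438} - \left(\frac{6661}{21507} + 250908 \frac{1}{\left(29958 + 97685\right) \left(122675 - 1046\right)}\right)}{-476901 + 345817} = \frac{330696 \cdot \frac{1}{430438} - \left(\frac{6661}{21507} + \frac{250908}{127643 \cdot 121629}\right)}{-131084} = \left(\frac{165348}{215219} - \left(\frac{6661}{21507} + \frac{250908}{15525090447}\right)\right) \left(- \frac{1}{131084}\right) = \left(\frac{165348}{215219} - \frac{34472674581941}{111299373414543}\right) \left(- \frac{1}{131084}\right) = \frac{10983954244497095885}{23953739846904529917} \left(- \frac{1}{131084}\right) = - \frac{10983954244497095885}{3139952034091633399640028}$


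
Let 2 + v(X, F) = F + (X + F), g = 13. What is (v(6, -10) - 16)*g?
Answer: -416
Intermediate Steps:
v(X, F) = -2 + X + 2*F (v(X, F) = -2 + (F + (X + F)) = -2 + (F + (F + X)) = -2 + (X + 2*F) = -2 + X + 2*F)
(v(6, -10) - 16)*g = ((-2 + 6 + 2*(-10)) - 16)*13 = ((-2 + 6 - 20) - 16)*13 = (-16 - 16)*13 = -32*13 = -416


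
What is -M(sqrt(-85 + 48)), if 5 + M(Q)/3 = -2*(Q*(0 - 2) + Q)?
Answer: 15 - 6*I*sqrt(37) ≈ 15.0 - 36.497*I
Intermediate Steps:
M(Q) = -15 + 6*Q (M(Q) = -15 + 3*(-2*(Q*(0 - 2) + Q)) = -15 + 3*(-2*(Q*(-2) + Q)) = -15 + 3*(-2*(-2*Q + Q)) = -15 + 3*(-(-2)*Q) = -15 + 3*(2*Q) = -15 + 6*Q)
-M(sqrt(-85 + 48)) = -(-15 + 6*sqrt(-85 + 48)) = -(-15 + 6*sqrt(-37)) = -(-15 + 6*(I*sqrt(37))) = -(-15 + 6*I*sqrt(37)) = 15 - 6*I*sqrt(37)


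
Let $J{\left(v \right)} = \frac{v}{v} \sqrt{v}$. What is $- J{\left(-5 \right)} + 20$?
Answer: $20 - i \sqrt{5} \approx 20.0 - 2.2361 i$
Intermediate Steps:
$J{\left(v \right)} = \sqrt{v}$ ($J{\left(v \right)} = 1 \sqrt{v} = \sqrt{v}$)
$- J{\left(-5 \right)} + 20 = - \sqrt{-5} + 20 = - i \sqrt{5} + 20 = 20 - i \sqrt{5}$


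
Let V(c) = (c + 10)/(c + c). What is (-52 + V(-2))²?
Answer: 2916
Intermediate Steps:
V(c) = (10 + c)/(2*c) (V(c) = (10 + c)/((2*c)) = (10 + c)*(1/(2*c)) = (10 + c)/(2*c))
(-52 + V(-2))² = (-52 + (½)*(10 - 2)/(-2))² = (-52 + (½)*(-½)*8)² = (-52 - 2)² = (-54)² = 2916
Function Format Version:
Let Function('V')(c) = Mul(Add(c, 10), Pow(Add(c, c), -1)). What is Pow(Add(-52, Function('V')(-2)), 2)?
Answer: 2916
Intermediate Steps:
Function('V')(c) = Mul(Rational(1, 2), Pow(c, -1), Add(10, c)) (Function('V')(c) = Mul(Add(10, c), Pow(Mul(2, c), -1)) = Mul(Add(10, c), Mul(Rational(1, 2), Pow(c, -1))) = Mul(Rational(1, 2), Pow(c, -1), Add(10, c)))
Pow(Add(-52, Function('V')(-2)), 2) = Pow(Add(-52, Mul(Rational(1, 2), Pow(-2, -1), Add(10, -2))), 2) = Pow(Add(-52, Mul(Rational(1, 2), Rational(-1, 2), 8)), 2) = Pow(Add(-52, -2), 2) = Pow(-54, 2) = 2916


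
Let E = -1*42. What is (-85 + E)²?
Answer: 16129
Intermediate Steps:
E = -42
(-85 + E)² = (-85 - 42)² = (-127)² = 16129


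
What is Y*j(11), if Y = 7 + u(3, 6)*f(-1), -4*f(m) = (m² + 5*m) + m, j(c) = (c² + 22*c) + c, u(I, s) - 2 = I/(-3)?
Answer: 6171/2 ≈ 3085.5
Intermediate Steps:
u(I, s) = 2 - I/3 (u(I, s) = 2 + I/(-3) = 2 + I*(-⅓) = 2 - I/3)
j(c) = c² + 23*c
f(m) = -3*m/2 - m²/4 (f(m) = -((m² + 5*m) + m)/4 = -(m² + 6*m)/4 = -3*m/2 - m²/4)
Y = 33/4 (Y = 7 + (2 - ⅓*3)*(-¼*(-1)*(6 - 1)) = 7 + (2 - 1)*(-¼*(-1)*5) = 7 + 1*(5/4) = 7 + 5/4 = 33/4 ≈ 8.2500)
Y*j(11) = 33*(11*(23 + 11))/4 = 33*(11*34)/4 = (33/4)*374 = 6171/2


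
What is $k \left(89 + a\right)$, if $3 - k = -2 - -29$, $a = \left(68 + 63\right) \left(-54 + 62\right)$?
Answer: $-27288$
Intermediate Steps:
$a = 1048$ ($a = 131 \cdot 8 = 1048$)
$k = -24$ ($k = 3 - \left(-2 - -29\right) = 3 - \left(-2 + 29\right) = 3 - 27 = -24$)
$k \left(89 + a\right) = - 24 \left(89 + 1048\right) = \left(-24\right) 1137 = -27288$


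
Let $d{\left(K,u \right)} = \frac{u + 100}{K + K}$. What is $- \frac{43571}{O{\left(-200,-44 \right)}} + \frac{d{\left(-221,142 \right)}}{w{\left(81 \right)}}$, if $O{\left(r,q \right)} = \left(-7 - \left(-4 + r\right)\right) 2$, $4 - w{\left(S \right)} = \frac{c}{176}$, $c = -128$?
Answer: $- \frac{250621173}{2263924} \approx -110.7$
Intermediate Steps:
$w{\left(S \right)} = \frac{52}{11}$ ($w{\left(S \right)} = 4 - - \frac{128}{176} = 4 - \left(-128\right) \frac{1}{176} = 4 - - \frac{8}{11} = 4 + \frac{8}{11} = \frac{52}{11}$)
$d{\left(K,u \right)} = \frac{100 + u}{2 K}$
$O{\left(r,q \right)} = -6 - 2 r$ ($O{\left(r,q \right)} = \left(-3 - r\right) 2 = -6 - 2 r$)
$- \frac{43571}{O{\left(-200,-44 \right)}} + \frac{d{\left(-221,142 \right)}}{w{\left(81 \right)}} = - \frac{43571}{-6 - -400} + \frac{\frac{1}{2} \frac{1}{-221} \left(100 + 142\right)}{\frac{52}{11}} = - \frac{43571}{-6 + 400} + \frac{1}{2} \left(- \frac{1}{221}\right) 242 \cdot \frac{11}{52} = - \frac{43571}{394} - \frac{1331}{11492} = - \frac{250621173}{2263924}$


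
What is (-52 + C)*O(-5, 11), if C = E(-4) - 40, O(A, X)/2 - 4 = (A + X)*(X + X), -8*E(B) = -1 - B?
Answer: -25126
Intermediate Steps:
E(B) = ⅛ + B/8 (E(B) = -(-1 - B)/8 = ⅛ + B/8)
O(A, X) = 8 + 4*X*(A + X) (O(A, X) = 8 + 2*((A + X)*(X + X)) = 8 + 2*((A + X)*(2*X)) = 8 + 2*(2*X*(A + X)) = 8 + 4*X*(A + X))
C = -323/8 (C = (⅛ + (⅛)*(-4)) - 40 = (⅛ - ½) - 40 = -3/8 - 40 = -323/8 ≈ -40.375)
(-52 + C)*O(-5, 11) = (-52 - 323/8)*(8 + 4*11² + 4*(-5)*11) = -739*(8 + 4*121 - 220)/8 = -739*(8 + 484 - 220)/8 = -739/8*272 = -25126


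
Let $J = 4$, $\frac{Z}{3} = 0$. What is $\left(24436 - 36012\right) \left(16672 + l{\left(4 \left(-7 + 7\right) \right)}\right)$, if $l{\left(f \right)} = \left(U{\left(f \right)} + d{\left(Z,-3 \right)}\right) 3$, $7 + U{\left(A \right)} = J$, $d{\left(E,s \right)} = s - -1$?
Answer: $-192821432$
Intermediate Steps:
$Z = 0$ ($Z = 3 \cdot 0 = 0$)
$d{\left(E,s \right)} = 1 + s$ ($d{\left(E,s \right)} = s + 1 = 1 + s$)
$U{\left(A \right)} = -3$ ($U{\left(A \right)} = -7 + 4 = -3$)
$l{\left(f \right)} = -15$ ($l{\left(f \right)} = \left(-3 + \left(1 - 3\right)\right) 3 = \left(-3 - 2\right) 3 = \left(-5\right) 3 = -15$)
$\left(24436 - 36012\right) \left(16672 + l{\left(4 \left(-7 + 7\right) \right)}\right) = \left(24436 - 36012\right) \left(16672 - 15\right) = \left(-11576\right) 16657 = -192821432$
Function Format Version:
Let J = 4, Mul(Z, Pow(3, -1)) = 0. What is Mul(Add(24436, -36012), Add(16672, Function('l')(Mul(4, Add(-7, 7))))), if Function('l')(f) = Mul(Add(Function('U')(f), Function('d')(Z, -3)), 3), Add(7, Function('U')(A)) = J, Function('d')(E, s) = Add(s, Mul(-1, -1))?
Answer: -192821432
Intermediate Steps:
Z = 0 (Z = Mul(3, 0) = 0)
Function('d')(E, s) = Add(1, s) (Function('d')(E, s) = Add(s, 1) = Add(1, s))
Function('U')(A) = -3 (Function('U')(A) = Add(-7, 4) = -3)
Function('l')(f) = -15 (Function('l')(f) = Mul(Add(-3, Add(1, -3)), 3) = Mul(Add(-3, -2), 3) = Mul(-5, 3) = -15)
Mul(Add(24436, -36012), Add(16672, Function('l')(Mul(4, Add(-7, 7))))) = Mul(Add(24436, -36012), Add(16672, -15)) = Mul(-11576, 16657) = -192821432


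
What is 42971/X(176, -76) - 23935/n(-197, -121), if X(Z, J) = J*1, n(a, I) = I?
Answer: -3380431/9196 ≈ -367.60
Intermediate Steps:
X(Z, J) = J
42971/X(176, -76) - 23935/n(-197, -121) = 42971/(-76) - 23935/(-121) = 42971*(-1/76) - 23935*(-1/121) = -42971/76 + 23935/121 = -3380431/9196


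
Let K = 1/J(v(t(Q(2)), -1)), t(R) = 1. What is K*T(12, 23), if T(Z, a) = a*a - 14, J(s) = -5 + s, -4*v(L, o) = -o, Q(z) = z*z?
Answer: -2060/21 ≈ -98.095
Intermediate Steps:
Q(z) = z²
v(L, o) = o/4 (v(L, o) = -(-1)*o/4 = o/4)
T(Z, a) = -14 + a² (T(Z, a) = a² - 14 = -14 + a²)
K = -4/21 (K = 1/(-5 + (¼)*(-1)) = 1/(-5 - ¼) = 1/(-21/4) = -4/21 ≈ -0.19048)
K*T(12, 23) = -4*(-14 + 23²)/21 = -4*(-14 + 529)/21 = -4/21*515 = -2060/21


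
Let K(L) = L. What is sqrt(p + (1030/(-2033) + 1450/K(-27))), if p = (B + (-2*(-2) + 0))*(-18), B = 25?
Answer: I*sqrt(192903819438)/18297 ≈ 24.004*I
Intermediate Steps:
p = -522 (p = (25 + (-2*(-2) + 0))*(-18) = (25 + (4 + 0))*(-18) = (25 + 4)*(-18) = 29*(-18) = -522)
sqrt(p + (1030/(-2033) + 1450/K(-27))) = sqrt(-522 + (1030/(-2033) + 1450/(-27))) = sqrt(-522 + (1030*(-1/2033) + 1450*(-1/27))) = sqrt(-522 + (-1030/2033 - 1450/27)) = sqrt(-522 - 2975660/54891) = sqrt(-31628762/54891) = I*sqrt(192903819438)/18297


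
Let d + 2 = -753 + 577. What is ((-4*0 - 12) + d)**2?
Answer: 36100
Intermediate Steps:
d = -178 (d = -2 + (-753 + 577) = -2 - 176 = -178)
((-4*0 - 12) + d)**2 = ((-4*0 - 12) - 178)**2 = ((0 - 12) - 178)**2 = (-12 - 178)**2 = (-190)**2 = 36100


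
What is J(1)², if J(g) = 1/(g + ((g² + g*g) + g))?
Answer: 1/16 ≈ 0.062500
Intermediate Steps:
J(g) = 1/(2*g + 2*g²) (J(g) = 1/(g + ((g² + g²) + g)) = 1/(g + (2*g² + g)) = 1/(g + (g + 2*g²)) = 1/(2*g + 2*g²))
J(1)² = ((½)/(1*(1 + 1)))² = ((½)*1/2)² = ((½)*1*(½))² = (¼)² = 1/16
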